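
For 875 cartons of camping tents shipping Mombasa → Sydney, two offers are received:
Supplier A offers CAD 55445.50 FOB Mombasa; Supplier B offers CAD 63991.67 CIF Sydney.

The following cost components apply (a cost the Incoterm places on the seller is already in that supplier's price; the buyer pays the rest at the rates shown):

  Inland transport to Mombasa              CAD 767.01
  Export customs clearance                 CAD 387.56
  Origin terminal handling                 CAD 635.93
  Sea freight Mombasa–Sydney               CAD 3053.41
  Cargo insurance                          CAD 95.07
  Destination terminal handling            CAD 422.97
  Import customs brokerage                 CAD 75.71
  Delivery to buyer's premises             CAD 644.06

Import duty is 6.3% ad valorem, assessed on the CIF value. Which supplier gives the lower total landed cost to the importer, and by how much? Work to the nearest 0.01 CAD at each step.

Supplier A (FOB):
CIF value = FOB price + freight + insurance = 55445.50 + 3053.41 + 95.07 = 58593.98
Import duty = 58593.98 × 6.3% = 3691.42
Buyer bears (A): 3053.41 + 95.07 + 422.97 + 75.71 + 644.06 = 4291.22
Landed cost (A) = invoice 55445.50 + 4291.22 + duty 3691.42 = 63428.14
Supplier B (CIF):
The CIF price already equals the CIF value: 63991.67
Import duty = 63991.67 × 6.3% = 4031.48
Buyer bears (B): 422.97 + 75.71 + 644.06 = 1142.74
Landed cost (B) = invoice 63991.67 + 1142.74 + duty 4031.48 = 69165.89
Difference = |63428.14 − 69165.89| = 5737.75

Supplier A is cheaper by CAD 5737.75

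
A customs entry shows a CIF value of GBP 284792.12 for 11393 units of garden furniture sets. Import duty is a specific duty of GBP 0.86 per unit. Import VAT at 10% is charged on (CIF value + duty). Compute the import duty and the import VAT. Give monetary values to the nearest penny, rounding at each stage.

Import duty: GBP 9797.98; import VAT: GBP 29459.01

Import duty = 11393 × 0.86 = 9797.98
VAT base = CIF + duty = 284792.12 + 9797.98 = 294590.10
Import VAT = 294590.10 × 10% = 29459.01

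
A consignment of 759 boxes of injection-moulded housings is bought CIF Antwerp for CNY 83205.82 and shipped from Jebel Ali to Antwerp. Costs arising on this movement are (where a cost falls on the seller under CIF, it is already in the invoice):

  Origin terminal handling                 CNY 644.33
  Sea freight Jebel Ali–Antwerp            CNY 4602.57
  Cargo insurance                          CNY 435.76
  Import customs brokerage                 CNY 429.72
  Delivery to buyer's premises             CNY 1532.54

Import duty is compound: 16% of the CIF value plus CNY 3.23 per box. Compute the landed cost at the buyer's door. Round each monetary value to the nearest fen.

Total landed cost: CNY 100932.58

CIF: the seller pays costs through ocean freight and marine insurance to the destination port.
Already in the invoice (seller's account under CIF): origin terminal, freight, insurance — exclude.
The CIF price already equals the CIF value: 83205.82
Ad valorem component: 83205.82 × 16% = 13312.93
Specific component: 759 × 3.23 = 2451.57
Import duty = 13312.93 + 2451.57 = 15764.50
Buyer bears: brokerage 429.72 + delivery 1532.54 + duty 15764.50 = 17726.76
Landed cost = invoice 83205.82 + 17726.76 = 100932.58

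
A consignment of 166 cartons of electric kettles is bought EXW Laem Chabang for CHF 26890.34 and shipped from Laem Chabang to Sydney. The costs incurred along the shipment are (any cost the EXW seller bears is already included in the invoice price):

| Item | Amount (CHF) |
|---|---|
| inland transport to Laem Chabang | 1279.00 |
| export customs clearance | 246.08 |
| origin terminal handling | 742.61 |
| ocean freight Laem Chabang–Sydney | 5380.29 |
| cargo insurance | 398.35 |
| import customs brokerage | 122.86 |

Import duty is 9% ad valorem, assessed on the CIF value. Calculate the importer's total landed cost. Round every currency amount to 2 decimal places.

Total landed cost: CHF 38203.83

EXW: the seller makes goods available at their premises; the buyer bears all onward costs.
CIF value = EXW price + inland to port + export clearance + origin terminal + freight + insurance = 26890.34 + 1279.00 + 246.08 + 742.61 + 5380.29 + 398.35 = 34936.67
Import duty = 34936.67 × 9% = 3144.30
Buyer bears: inland to port 1279.00 + export clearance 246.08 + origin terminal 742.61 + freight 5380.29 + insurance 398.35 + brokerage 122.86 + duty 3144.30 = 11313.49
Landed cost = invoice 26890.34 + 11313.49 = 38203.83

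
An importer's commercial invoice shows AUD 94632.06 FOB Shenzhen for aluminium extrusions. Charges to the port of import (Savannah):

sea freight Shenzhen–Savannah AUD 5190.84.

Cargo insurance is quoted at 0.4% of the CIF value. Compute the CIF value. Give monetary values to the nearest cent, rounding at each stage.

CIF value: AUD 100223.80

Let C be the CIF value. C = FOB price + freight + 0.4% × C
C − 0.4% × C = 94632.06 + 5190.84
0.996 × C = 99822.90
C = 99822.90 / 0.996 = 100223.80
Insurance premium = 0.4% × 100223.80 = 400.90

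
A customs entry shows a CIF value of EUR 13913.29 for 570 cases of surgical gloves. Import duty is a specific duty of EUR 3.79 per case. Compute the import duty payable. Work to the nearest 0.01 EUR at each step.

Import duty = 570 × 3.79 = 2160.30

Import duty: EUR 2160.30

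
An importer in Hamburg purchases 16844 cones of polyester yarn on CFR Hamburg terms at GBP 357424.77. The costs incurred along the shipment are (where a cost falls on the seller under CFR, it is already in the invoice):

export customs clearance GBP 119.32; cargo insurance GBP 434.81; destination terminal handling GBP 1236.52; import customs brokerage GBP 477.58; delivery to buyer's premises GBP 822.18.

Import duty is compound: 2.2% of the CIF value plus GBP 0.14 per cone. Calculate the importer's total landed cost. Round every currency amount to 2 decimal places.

CFR: the seller pays costs through ocean freight to the destination port, but not insurance.
Already in the invoice (seller's account under CFR): export clearance — exclude.
CIF value = CFR price + insurance = 357424.77 + 434.81 = 357859.58
Ad valorem component: 357859.58 × 2.2% = 7872.91
Specific component: 16844 × 0.14 = 2358.16
Import duty = 7872.91 + 2358.16 = 10231.07
Buyer bears: insurance 434.81 + destination terminal 1236.52 + brokerage 477.58 + delivery 822.18 + duty 10231.07 = 13202.16
Landed cost = invoice 357424.77 + 13202.16 = 370626.93

Total landed cost: GBP 370626.93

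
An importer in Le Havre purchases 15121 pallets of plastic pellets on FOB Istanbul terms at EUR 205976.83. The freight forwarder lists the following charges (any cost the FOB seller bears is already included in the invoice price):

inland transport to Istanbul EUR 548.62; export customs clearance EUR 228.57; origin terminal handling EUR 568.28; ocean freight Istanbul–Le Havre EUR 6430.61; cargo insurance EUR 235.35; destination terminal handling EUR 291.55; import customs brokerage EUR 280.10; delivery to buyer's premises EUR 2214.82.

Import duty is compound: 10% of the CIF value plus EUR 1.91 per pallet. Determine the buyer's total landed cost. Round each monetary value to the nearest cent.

FOB: the seller bears costs until goods are on board at the origin port; the buyer bears freight, insurance and all costs thereafter.
Already in the invoice (seller's account under FOB): inland to port, export clearance, origin terminal — exclude.
CIF value = FOB price + freight + insurance = 205976.83 + 6430.61 + 235.35 = 212642.79
Ad valorem component: 212642.79 × 10% = 21264.28
Specific component: 15121 × 1.91 = 28881.11
Import duty = 21264.28 + 28881.11 = 50145.39
Buyer bears: freight 6430.61 + insurance 235.35 + destination terminal 291.55 + brokerage 280.10 + delivery 2214.82 + duty 50145.39 = 59597.82
Landed cost = invoice 205976.83 + 59597.82 = 265574.65

Total landed cost: EUR 265574.65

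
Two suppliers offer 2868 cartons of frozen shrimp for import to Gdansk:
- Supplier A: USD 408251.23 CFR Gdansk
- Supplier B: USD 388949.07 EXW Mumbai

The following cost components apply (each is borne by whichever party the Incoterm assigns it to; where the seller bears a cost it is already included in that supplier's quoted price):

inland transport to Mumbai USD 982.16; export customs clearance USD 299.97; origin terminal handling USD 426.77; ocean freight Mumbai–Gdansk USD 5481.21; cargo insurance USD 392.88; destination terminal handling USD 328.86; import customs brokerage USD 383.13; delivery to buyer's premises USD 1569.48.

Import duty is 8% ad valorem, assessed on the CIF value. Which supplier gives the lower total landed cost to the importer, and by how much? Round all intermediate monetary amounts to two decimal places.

Supplier B is cheaper by USD 13081.02

Supplier A (CFR):
CIF value = CFR price + insurance = 408251.23 + 392.88 = 408644.11
Import duty = 408644.11 × 8% = 32691.53
Buyer bears (A): 392.88 + 328.86 + 383.13 + 1569.48 = 2674.35
Landed cost (A) = invoice 408251.23 + 2674.35 + duty 32691.53 = 443617.11
Supplier B (EXW):
CIF value = EXW price + inland to port + export clearance + origin terminal + freight + insurance = 388949.07 + 982.16 + 299.97 + 426.77 + 5481.21 + 392.88 = 396532.06
Import duty = 396532.06 × 8% = 31722.56
Buyer bears (B): 982.16 + 299.97 + 426.77 + 5481.21 + 392.88 + 328.86 + 383.13 + 1569.48 = 9864.46
Landed cost (B) = invoice 388949.07 + 9864.46 + duty 31722.56 = 430536.09
Difference = |443617.11 − 430536.09| = 13081.02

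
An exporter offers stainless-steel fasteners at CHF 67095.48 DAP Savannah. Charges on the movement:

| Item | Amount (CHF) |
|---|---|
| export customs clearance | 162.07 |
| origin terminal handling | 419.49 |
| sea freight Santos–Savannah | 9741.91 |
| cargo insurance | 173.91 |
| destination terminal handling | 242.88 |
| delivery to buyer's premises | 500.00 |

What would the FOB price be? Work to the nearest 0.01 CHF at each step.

Not relevant to the conversion: export clearance, origin terminal — on the seller under both DAP and FOB; already in the DAP price and stays in the FOB price.
From DAP to FOB, the seller no longer bears: freight, insurance, destination terminal, delivery.
FOB price = 67095.48 − 9741.91 − 173.91 − 242.88 − 500.00 = 56436.78

FOB price: CHF 56436.78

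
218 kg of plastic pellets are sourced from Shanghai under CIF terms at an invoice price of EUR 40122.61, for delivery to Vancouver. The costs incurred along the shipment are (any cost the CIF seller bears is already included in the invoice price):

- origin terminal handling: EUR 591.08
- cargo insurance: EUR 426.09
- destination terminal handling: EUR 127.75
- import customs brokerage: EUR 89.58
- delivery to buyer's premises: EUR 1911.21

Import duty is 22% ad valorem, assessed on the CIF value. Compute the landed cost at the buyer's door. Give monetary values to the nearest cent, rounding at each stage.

Total landed cost: EUR 51078.12

CIF: the seller pays costs through ocean freight and marine insurance to the destination port.
Already in the invoice (seller's account under CIF): origin terminal, insurance — exclude.
The CIF price already equals the CIF value: 40122.61
Import duty = 40122.61 × 22% = 8826.97
Buyer bears: destination terminal 127.75 + brokerage 89.58 + delivery 1911.21 + duty 8826.97 = 10955.51
Landed cost = invoice 40122.61 + 10955.51 = 51078.12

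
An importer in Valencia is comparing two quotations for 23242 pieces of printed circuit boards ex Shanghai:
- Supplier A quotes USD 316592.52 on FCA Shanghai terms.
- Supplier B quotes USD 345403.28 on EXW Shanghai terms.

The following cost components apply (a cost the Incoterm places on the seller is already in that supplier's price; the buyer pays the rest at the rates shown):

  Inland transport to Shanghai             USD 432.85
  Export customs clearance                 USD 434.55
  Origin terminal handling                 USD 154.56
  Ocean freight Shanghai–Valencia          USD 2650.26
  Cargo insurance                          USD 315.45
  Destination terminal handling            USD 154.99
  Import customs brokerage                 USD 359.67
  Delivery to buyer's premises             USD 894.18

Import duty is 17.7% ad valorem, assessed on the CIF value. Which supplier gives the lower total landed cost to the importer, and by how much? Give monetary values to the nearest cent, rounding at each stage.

Supplier A (FCA):
CIF value = FCA price + origin terminal + freight + insurance = 316592.52 + 154.56 + 2650.26 + 315.45 = 319712.79
Import duty = 319712.79 × 17.7% = 56589.16
Buyer bears (A): 154.56 + 2650.26 + 315.45 + 154.99 + 359.67 + 894.18 = 4529.11
Landed cost (A) = invoice 316592.52 + 4529.11 + duty 56589.16 = 377710.79
Supplier B (EXW):
CIF value = EXW price + inland to port + export clearance + origin terminal + freight + insurance = 345403.28 + 432.85 + 434.55 + 154.56 + 2650.26 + 315.45 = 349390.95
Import duty = 349390.95 × 17.7% = 61842.20
Buyer bears (B): 432.85 + 434.55 + 154.56 + 2650.26 + 315.45 + 154.99 + 359.67 + 894.18 = 5396.51
Landed cost (B) = invoice 345403.28 + 5396.51 + duty 61842.20 = 412641.99
Difference = |377710.79 − 412641.99| = 34931.20

Supplier A is cheaper by USD 34931.20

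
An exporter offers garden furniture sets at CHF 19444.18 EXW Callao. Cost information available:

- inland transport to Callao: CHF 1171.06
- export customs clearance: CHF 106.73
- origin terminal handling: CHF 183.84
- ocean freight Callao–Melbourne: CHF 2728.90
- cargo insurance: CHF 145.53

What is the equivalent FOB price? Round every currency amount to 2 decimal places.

FOB price: CHF 20905.81

Not relevant to the conversion: freight, insurance — on the buyer under both terms; not part of either seller's price.
From EXW to FOB, the seller additionally bears: inland to port, export clearance, origin terminal.
FOB price = 19444.18 + 1171.06 + 106.73 + 183.84 = 20905.81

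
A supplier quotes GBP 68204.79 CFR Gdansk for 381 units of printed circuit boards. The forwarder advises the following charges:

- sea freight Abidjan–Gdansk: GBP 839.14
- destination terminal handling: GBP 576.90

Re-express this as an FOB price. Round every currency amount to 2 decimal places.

Not relevant to the conversion: destination terminal — on the buyer under both terms; not part of either seller's price.
From CFR to FOB, the seller no longer bears: freight.
FOB price = 68204.79 − 839.14 = 67365.65

FOB price: GBP 67365.65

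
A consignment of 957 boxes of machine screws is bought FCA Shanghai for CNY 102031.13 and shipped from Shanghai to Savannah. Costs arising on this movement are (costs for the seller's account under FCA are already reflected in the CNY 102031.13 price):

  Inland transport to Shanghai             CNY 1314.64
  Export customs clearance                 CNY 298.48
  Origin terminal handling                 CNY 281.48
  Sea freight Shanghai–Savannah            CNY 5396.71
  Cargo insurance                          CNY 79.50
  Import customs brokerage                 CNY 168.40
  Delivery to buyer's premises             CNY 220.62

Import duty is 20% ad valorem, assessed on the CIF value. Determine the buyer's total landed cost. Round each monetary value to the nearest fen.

FCA: the seller delivers export-cleared goods to the carrier; the buyer bears costs from that point.
Already in the invoice (seller's account under FCA): inland to port, export clearance — exclude.
CIF value = FCA price + origin terminal + freight + insurance = 102031.13 + 281.48 + 5396.71 + 79.50 = 107788.82
Import duty = 107788.82 × 20% = 21557.76
Buyer bears: origin terminal 281.48 + freight 5396.71 + insurance 79.50 + brokerage 168.40 + delivery 220.62 + duty 21557.76 = 27704.47
Landed cost = invoice 102031.13 + 27704.47 = 129735.60

Total landed cost: CNY 129735.60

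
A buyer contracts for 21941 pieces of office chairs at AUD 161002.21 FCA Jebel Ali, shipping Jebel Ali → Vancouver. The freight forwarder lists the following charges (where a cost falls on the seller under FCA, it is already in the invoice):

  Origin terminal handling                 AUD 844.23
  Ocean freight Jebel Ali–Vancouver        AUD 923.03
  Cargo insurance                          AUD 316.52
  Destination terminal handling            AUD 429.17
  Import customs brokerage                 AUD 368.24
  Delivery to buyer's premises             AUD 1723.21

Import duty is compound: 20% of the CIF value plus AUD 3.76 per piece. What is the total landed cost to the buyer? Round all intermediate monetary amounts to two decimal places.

FCA: the seller delivers export-cleared goods to the carrier; the buyer bears costs from that point.
CIF value = FCA price + origin terminal + freight + insurance = 161002.21 + 844.23 + 923.03 + 316.52 = 163085.99
Ad valorem component: 163085.99 × 20% = 32617.20
Specific component: 21941 × 3.76 = 82498.16
Import duty = 32617.20 + 82498.16 = 115115.36
Buyer bears: origin terminal 844.23 + freight 923.03 + insurance 316.52 + destination terminal 429.17 + brokerage 368.24 + delivery 1723.21 + duty 115115.36 = 119719.76
Landed cost = invoice 161002.21 + 119719.76 = 280721.97

Total landed cost: AUD 280721.97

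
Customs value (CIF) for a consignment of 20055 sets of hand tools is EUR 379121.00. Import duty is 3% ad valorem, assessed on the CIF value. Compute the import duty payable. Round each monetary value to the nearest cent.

Import duty = 379121.00 × 3% = 11373.63

Import duty: EUR 11373.63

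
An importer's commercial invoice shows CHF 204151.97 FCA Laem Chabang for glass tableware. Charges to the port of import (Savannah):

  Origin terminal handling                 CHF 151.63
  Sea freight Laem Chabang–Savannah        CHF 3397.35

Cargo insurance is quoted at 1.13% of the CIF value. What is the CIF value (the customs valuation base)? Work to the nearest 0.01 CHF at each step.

Let C be the CIF value. C = FCA price + pre-shipment costs + freight + 1.13% × C
C − 1.13% × C = 204151.97 + 151.63 + 3397.35
0.9887 × C = 207700.95
C = 207700.95 / 0.9887 = 210074.80
Insurance premium = 1.13% × 210074.80 = 2373.85

CIF value: CHF 210074.80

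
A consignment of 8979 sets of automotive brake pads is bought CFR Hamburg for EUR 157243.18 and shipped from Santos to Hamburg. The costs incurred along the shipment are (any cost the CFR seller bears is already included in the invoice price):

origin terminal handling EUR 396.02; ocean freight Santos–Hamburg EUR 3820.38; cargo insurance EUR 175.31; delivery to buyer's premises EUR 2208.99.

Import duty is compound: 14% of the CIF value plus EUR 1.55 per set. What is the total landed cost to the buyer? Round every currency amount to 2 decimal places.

Total landed cost: EUR 195583.52

CFR: the seller pays costs through ocean freight to the destination port, but not insurance.
Already in the invoice (seller's account under CFR): origin terminal, freight — exclude.
CIF value = CFR price + insurance = 157243.18 + 175.31 = 157418.49
Ad valorem component: 157418.49 × 14% = 22038.59
Specific component: 8979 × 1.55 = 13917.45
Import duty = 22038.59 + 13917.45 = 35956.04
Buyer bears: insurance 175.31 + delivery 2208.99 + duty 35956.04 = 38340.34
Landed cost = invoice 157243.18 + 38340.34 = 195583.52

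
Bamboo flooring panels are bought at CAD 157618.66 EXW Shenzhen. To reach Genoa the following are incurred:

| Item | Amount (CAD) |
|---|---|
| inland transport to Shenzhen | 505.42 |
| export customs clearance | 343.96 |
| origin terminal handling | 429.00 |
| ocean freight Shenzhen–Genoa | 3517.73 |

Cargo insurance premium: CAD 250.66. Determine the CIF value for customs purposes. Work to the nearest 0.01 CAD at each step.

CIF = EXW price + pre-shipment costs + freight + insurance
CIF = 157618.66 + 505.42 + 343.96 + 429.00 + 3517.73 + 250.66 = 162665.43

CIF value: CAD 162665.43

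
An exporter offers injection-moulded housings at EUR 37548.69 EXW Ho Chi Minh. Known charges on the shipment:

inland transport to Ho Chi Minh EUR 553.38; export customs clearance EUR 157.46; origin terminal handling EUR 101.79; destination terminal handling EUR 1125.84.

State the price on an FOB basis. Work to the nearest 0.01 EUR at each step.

Not relevant to the conversion: destination terminal — on the buyer under both terms; not part of either seller's price.
From EXW to FOB, the seller additionally bears: inland to port, export clearance, origin terminal.
FOB price = 37548.69 + 553.38 + 157.46 + 101.79 = 38361.32

FOB price: EUR 38361.32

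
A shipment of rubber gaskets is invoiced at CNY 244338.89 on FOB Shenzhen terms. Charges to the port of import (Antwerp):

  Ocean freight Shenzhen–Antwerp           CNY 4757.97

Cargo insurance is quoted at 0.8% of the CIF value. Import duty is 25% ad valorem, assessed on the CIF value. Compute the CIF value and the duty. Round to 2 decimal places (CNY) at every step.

Let C be the CIF value. C = FOB price + freight + 0.8% × C
C − 0.8% × C = 244338.89 + 4757.97
0.992 × C = 249096.86
C = 249096.86 / 0.992 = 251105.71
Insurance premium = 0.8% × 251105.71 = 2008.85
Import duty = 251105.71 × 25% = 62776.43

CIF value: CNY 251105.71; import duty: CNY 62776.43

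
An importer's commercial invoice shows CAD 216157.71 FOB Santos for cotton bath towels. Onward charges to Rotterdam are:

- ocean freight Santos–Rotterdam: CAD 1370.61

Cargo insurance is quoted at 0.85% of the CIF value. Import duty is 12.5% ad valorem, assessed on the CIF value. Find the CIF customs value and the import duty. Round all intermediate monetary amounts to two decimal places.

Let C be the CIF value. C = FOB price + freight + 0.85% × C
C − 0.85% × C = 216157.71 + 1370.61
0.9915 × C = 217528.32
C = 217528.32 / 0.9915 = 219393.16
Insurance premium = 0.85% × 219393.16 = 1864.84
Import duty = 219393.16 × 12.5% = 27424.15

CIF value: CAD 219393.16; import duty: CAD 27424.15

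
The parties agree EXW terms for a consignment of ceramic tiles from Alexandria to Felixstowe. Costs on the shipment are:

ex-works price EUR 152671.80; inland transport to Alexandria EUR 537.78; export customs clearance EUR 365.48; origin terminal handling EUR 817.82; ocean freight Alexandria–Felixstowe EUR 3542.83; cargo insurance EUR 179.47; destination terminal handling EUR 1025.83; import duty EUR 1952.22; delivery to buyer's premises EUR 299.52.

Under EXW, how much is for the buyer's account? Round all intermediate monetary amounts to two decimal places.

EXW: the seller makes goods available at their premises; the buyer bears all onward costs.
Seller's account: goods 152671.80 = 152671.80
Buyer's account: inland to port 537.78 + export clearance 365.48 + origin terminal 817.82 + freight 3542.83 + insurance 179.47 + destination terminal 1025.83 + duty 1952.22 + delivery 299.52 = 8720.95

Buyer's account: EUR 8720.95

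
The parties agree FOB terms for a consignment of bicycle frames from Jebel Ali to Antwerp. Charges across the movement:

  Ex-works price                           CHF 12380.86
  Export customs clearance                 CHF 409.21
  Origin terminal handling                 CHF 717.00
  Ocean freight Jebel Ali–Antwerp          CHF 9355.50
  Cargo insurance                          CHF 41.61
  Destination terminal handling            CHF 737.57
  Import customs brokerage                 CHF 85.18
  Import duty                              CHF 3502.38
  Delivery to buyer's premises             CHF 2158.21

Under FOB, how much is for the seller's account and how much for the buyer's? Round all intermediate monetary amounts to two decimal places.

FOB: the seller bears costs until goods are on board at the origin port; the buyer bears freight, insurance and all costs thereafter.
Seller's account: goods 12380.86 + export clearance 409.21 + origin terminal 717.00 = 13507.07
Buyer's account: freight 9355.50 + insurance 41.61 + destination terminal 737.57 + brokerage 85.18 + duty 3502.38 + delivery 2158.21 = 15880.45

Seller: CHF 13507.07; buyer: CHF 15880.45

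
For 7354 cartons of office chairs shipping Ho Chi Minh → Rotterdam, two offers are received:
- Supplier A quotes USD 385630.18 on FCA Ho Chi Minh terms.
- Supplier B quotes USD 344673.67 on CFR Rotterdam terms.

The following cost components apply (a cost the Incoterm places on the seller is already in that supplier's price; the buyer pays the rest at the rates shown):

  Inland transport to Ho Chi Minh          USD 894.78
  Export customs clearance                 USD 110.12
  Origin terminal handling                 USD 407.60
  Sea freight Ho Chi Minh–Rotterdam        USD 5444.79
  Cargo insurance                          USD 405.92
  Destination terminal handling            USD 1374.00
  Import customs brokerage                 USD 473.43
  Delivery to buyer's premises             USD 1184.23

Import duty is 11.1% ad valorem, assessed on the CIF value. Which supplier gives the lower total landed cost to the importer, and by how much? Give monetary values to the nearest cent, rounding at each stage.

Supplier B is cheaper by USD 52004.69

Supplier A (FCA):
CIF value = FCA price + origin terminal + freight + insurance = 385630.18 + 407.60 + 5444.79 + 405.92 = 391888.49
Import duty = 391888.49 × 11.1% = 43499.62
Buyer bears (A): 407.60 + 5444.79 + 405.92 + 1374.00 + 473.43 + 1184.23 = 9289.97
Landed cost (A) = invoice 385630.18 + 9289.97 + duty 43499.62 = 438419.77
Supplier B (CFR):
CIF value = CFR price + insurance = 344673.67 + 405.92 = 345079.59
Import duty = 345079.59 × 11.1% = 38303.83
Buyer bears (B): 405.92 + 1374.00 + 473.43 + 1184.23 = 3437.58
Landed cost (B) = invoice 344673.67 + 3437.58 + duty 38303.83 = 386415.08
Difference = |438419.77 − 386415.08| = 52004.69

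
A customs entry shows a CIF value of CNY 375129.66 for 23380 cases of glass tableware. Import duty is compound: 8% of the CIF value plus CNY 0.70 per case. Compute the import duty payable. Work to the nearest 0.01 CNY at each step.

Import duty: CNY 46376.37

Ad valorem component: 375129.66 × 8% = 30010.37
Specific component: 23380 × 0.70 = 16366.00
Import duty = 30010.37 + 16366.00 = 46376.37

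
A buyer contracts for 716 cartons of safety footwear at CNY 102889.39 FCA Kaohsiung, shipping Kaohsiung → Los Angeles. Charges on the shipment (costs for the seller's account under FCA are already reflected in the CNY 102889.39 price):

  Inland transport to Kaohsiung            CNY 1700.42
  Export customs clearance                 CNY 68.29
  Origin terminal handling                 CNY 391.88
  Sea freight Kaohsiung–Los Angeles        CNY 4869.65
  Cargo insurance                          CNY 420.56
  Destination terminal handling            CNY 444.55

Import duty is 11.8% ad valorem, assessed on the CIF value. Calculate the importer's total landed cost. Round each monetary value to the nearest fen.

FCA: the seller delivers export-cleared goods to the carrier; the buyer bears costs from that point.
Already in the invoice (seller's account under FCA): inland to port, export clearance — exclude.
CIF value = FCA price + origin terminal + freight + insurance = 102889.39 + 391.88 + 4869.65 + 420.56 = 108571.48
Import duty = 108571.48 × 11.8% = 12811.43
Buyer bears: origin terminal 391.88 + freight 4869.65 + insurance 420.56 + destination terminal 444.55 + duty 12811.43 = 18938.07
Landed cost = invoice 102889.39 + 18938.07 = 121827.46

Total landed cost: CNY 121827.46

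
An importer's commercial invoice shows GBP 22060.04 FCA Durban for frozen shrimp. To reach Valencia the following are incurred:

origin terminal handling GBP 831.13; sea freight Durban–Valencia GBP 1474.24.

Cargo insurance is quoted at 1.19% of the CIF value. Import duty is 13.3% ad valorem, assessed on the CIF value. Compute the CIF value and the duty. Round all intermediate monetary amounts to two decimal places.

CIF value: GBP 24658.85; import duty: GBP 3279.63

Let C be the CIF value. C = FCA price + pre-shipment costs + freight + 1.19% × C
C − 1.19% × C = 22060.04 + 831.13 + 1474.24
0.9881 × C = 24365.41
C = 24365.41 / 0.9881 = 24658.85
Insurance premium = 1.19% × 24658.85 = 293.44
Import duty = 24658.85 × 13.3% = 3279.63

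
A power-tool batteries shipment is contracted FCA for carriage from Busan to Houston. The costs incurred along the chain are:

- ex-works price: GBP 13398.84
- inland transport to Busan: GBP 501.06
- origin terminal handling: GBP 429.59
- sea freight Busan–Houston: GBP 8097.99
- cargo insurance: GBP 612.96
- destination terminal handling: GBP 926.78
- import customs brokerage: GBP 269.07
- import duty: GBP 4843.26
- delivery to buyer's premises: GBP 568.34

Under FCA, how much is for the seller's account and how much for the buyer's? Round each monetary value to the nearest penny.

FCA: the seller delivers export-cleared goods to the carrier; the buyer bears costs from that point.
Seller's account: goods 13398.84 + inland to port 501.06 = 13899.90
Buyer's account: origin terminal 429.59 + freight 8097.99 + insurance 612.96 + destination terminal 926.78 + brokerage 269.07 + duty 4843.26 + delivery 568.34 = 15747.99

Seller: GBP 13899.90; buyer: GBP 15747.99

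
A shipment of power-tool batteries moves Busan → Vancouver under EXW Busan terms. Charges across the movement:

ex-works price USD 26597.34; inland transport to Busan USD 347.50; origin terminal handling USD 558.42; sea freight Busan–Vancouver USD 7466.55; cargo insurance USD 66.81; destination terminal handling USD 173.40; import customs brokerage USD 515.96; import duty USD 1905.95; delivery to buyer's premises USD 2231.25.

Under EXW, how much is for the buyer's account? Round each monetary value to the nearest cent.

EXW: the seller makes goods available at their premises; the buyer bears all onward costs.
Seller's account: goods 26597.34 = 26597.34
Buyer's account: inland to port 347.50 + origin terminal 558.42 + freight 7466.55 + insurance 66.81 + destination terminal 173.40 + brokerage 515.96 + duty 1905.95 + delivery 2231.25 = 13265.84

Buyer's account: USD 13265.84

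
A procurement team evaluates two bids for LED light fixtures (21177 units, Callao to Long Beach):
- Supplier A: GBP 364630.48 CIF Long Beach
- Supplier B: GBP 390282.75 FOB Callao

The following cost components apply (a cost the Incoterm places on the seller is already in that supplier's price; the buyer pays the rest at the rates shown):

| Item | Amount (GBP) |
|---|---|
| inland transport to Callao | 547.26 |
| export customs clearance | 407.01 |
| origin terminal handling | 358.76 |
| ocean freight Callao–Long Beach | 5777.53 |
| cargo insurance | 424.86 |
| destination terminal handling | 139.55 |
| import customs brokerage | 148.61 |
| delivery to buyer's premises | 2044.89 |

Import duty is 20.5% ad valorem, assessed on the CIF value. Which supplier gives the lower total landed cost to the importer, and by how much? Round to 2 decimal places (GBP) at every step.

Supplier A (CIF):
The CIF price already equals the CIF value: 364630.48
Import duty = 364630.48 × 20.5% = 74749.25
Buyer bears (A): 139.55 + 148.61 + 2044.89 = 2333.05
Landed cost (A) = invoice 364630.48 + 2333.05 + duty 74749.25 = 441712.78
Supplier B (FOB):
CIF value = FOB price + freight + insurance = 390282.75 + 5777.53 + 424.86 = 396485.14
Import duty = 396485.14 × 20.5% = 81279.45
Buyer bears (B): 5777.53 + 424.86 + 139.55 + 148.61 + 2044.89 = 8535.44
Landed cost (B) = invoice 390282.75 + 8535.44 + duty 81279.45 = 480097.64
Difference = |441712.78 − 480097.64| = 38384.86

Supplier A is cheaper by GBP 38384.86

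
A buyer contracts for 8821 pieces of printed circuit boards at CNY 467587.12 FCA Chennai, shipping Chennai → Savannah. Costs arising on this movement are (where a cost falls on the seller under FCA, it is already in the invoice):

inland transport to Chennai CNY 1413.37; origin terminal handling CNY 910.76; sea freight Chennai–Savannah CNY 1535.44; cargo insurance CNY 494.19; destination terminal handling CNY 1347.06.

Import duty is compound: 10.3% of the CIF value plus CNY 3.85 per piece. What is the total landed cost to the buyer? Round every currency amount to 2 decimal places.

Total landed cost: CNY 554299.75

FCA: the seller delivers export-cleared goods to the carrier; the buyer bears costs from that point.
Already in the invoice (seller's account under FCA): inland to port — exclude.
CIF value = FCA price + origin terminal + freight + insurance = 467587.12 + 910.76 + 1535.44 + 494.19 = 470527.51
Ad valorem component: 470527.51 × 10.3% = 48464.33
Specific component: 8821 × 3.85 = 33960.85
Import duty = 48464.33 + 33960.85 = 82425.18
Buyer bears: origin terminal 910.76 + freight 1535.44 + insurance 494.19 + destination terminal 1347.06 + duty 82425.18 = 86712.63
Landed cost = invoice 467587.12 + 86712.63 = 554299.75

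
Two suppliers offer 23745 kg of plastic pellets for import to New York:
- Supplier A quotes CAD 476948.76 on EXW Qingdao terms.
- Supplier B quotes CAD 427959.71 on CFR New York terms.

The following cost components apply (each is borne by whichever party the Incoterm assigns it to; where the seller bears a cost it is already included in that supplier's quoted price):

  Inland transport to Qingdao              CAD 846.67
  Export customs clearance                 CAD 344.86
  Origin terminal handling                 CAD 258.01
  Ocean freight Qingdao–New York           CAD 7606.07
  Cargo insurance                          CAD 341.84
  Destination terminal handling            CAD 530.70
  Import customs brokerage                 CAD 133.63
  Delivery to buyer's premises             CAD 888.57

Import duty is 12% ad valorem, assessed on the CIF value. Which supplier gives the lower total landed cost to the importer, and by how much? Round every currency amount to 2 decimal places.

Supplier A (EXW):
CIF value = EXW price + inland to port + export clearance + origin terminal + freight + insurance = 476948.76 + 846.67 + 344.86 + 258.01 + 7606.07 + 341.84 = 486346.21
Import duty = 486346.21 × 12% = 58361.55
Buyer bears (A): 846.67 + 344.86 + 258.01 + 7606.07 + 341.84 + 530.70 + 133.63 + 888.57 = 10950.35
Landed cost (A) = invoice 476948.76 + 10950.35 + duty 58361.55 = 546260.66
Supplier B (CFR):
CIF value = CFR price + insurance = 427959.71 + 341.84 = 428301.55
Import duty = 428301.55 × 12% = 51396.19
Buyer bears (B): 341.84 + 530.70 + 133.63 + 888.57 = 1894.74
Landed cost (B) = invoice 427959.71 + 1894.74 + duty 51396.19 = 481250.64
Difference = |546260.66 − 481250.64| = 65010.02

Supplier B is cheaper by CAD 65010.02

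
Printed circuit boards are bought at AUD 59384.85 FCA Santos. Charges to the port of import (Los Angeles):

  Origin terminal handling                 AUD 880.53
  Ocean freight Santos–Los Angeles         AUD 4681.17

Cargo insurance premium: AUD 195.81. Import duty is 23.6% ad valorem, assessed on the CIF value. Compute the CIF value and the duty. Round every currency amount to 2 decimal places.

CIF = FCA price + pre-shipment costs + freight + insurance
CIF = 59384.85 + 880.53 + 4681.17 + 195.81 = 65142.36
Import duty = 65142.36 × 23.6% = 15373.60

CIF value: AUD 65142.36; import duty: AUD 15373.60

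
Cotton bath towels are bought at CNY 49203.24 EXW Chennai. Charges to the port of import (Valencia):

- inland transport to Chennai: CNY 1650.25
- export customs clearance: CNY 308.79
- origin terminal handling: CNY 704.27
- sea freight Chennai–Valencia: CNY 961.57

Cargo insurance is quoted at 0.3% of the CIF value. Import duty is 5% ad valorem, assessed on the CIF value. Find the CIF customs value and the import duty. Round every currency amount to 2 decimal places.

CIF value: CNY 52987.08; import duty: CNY 2649.35

Let C be the CIF value. C = EXW price + pre-shipment costs + freight + 0.3% × C
C − 0.3% × C = 49203.24 + 1650.25 + 308.79 + 704.27 + 961.57
0.997 × C = 52828.12
C = 52828.12 / 0.997 = 52987.08
Insurance premium = 0.3% × 52987.08 = 158.96
Import duty = 52987.08 × 5% = 2649.35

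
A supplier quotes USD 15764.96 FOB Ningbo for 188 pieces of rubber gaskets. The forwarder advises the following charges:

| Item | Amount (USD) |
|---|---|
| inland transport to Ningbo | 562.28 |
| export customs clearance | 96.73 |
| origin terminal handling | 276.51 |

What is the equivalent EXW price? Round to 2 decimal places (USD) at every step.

EXW price: USD 14829.44

From FOB to EXW, the seller no longer bears: inland to port, export clearance, origin terminal.
EXW price = 15764.96 − 562.28 − 96.73 − 276.51 = 14829.44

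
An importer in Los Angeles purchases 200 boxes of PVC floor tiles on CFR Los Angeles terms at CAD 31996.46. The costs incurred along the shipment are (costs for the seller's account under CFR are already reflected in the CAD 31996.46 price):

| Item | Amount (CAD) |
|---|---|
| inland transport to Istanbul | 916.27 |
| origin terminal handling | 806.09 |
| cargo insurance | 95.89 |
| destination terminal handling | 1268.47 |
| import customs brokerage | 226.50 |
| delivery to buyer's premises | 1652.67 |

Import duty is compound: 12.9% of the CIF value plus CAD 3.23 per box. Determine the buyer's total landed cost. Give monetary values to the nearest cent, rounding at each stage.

CFR: the seller pays costs through ocean freight to the destination port, but not insurance.
Already in the invoice (seller's account under CFR): inland to port, origin terminal — exclude.
CIF value = CFR price + insurance = 31996.46 + 95.89 = 32092.35
Ad valorem component: 32092.35 × 12.9% = 4139.91
Specific component: 200 × 3.23 = 646.00
Import duty = 4139.91 + 646.00 = 4785.91
Buyer bears: insurance 95.89 + destination terminal 1268.47 + brokerage 226.50 + delivery 1652.67 + duty 4785.91 = 8029.44
Landed cost = invoice 31996.46 + 8029.44 = 40025.90

Total landed cost: CAD 40025.90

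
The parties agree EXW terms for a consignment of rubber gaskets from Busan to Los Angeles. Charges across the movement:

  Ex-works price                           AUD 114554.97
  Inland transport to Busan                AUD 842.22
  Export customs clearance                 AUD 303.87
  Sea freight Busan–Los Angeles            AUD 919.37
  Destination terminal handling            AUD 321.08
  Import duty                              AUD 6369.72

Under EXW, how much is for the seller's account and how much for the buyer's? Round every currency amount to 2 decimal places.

Seller: AUD 114554.97; buyer: AUD 8756.26

EXW: the seller makes goods available at their premises; the buyer bears all onward costs.
Seller's account: goods 114554.97 = 114554.97
Buyer's account: inland to port 842.22 + export clearance 303.87 + freight 919.37 + destination terminal 321.08 + duty 6369.72 = 8756.26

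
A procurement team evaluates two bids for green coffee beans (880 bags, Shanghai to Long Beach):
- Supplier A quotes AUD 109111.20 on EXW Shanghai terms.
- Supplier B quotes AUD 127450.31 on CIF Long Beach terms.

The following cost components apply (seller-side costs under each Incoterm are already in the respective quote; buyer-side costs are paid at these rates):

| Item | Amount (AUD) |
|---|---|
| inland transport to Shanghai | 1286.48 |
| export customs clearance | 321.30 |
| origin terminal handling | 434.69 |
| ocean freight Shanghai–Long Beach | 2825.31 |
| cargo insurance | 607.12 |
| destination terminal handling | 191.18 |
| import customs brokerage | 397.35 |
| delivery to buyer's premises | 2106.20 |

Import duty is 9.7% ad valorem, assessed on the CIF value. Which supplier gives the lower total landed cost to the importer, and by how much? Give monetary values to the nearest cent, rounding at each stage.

Supplier A is cheaper by AUD 14112.04

Supplier A (EXW):
CIF value = EXW price + inland to port + export clearance + origin terminal + freight + insurance = 109111.20 + 1286.48 + 321.30 + 434.69 + 2825.31 + 607.12 = 114586.10
Import duty = 114586.10 × 9.7% = 11114.85
Buyer bears (A): 1286.48 + 321.30 + 434.69 + 2825.31 + 607.12 + 191.18 + 397.35 + 2106.20 = 8169.63
Landed cost (A) = invoice 109111.20 + 8169.63 + duty 11114.85 = 128395.68
Supplier B (CIF):
The CIF price already equals the CIF value: 127450.31
Import duty = 127450.31 × 9.7% = 12362.68
Buyer bears (B): 191.18 + 397.35 + 2106.20 = 2694.73
Landed cost (B) = invoice 127450.31 + 2694.73 + duty 12362.68 = 142507.72
Difference = |128395.68 − 142507.72| = 14112.04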